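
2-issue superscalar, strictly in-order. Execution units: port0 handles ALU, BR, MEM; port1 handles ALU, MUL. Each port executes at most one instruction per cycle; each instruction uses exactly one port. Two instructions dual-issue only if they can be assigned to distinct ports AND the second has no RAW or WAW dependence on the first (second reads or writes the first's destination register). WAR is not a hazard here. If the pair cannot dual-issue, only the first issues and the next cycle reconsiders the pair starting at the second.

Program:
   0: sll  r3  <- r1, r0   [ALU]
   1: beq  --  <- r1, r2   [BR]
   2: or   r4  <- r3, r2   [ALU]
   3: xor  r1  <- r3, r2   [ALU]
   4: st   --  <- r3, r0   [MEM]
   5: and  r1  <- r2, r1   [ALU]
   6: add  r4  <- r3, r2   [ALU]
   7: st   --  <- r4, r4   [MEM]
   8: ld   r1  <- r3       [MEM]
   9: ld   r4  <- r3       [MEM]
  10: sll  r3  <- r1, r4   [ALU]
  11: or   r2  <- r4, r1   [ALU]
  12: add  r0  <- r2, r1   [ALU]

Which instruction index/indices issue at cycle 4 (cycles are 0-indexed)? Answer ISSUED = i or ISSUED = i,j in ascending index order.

c0: i0&i1 sll;beq  2-wide
c1: i2&i3 or;xor  2-wide
c2: i4&i5 st;and  2-wide
c3: i6 add  RAW r4
c4: i7 st  no-port MEM/MEM
c5: i8 ld  no-port MEM/MEM
c6: i9 ld  RAW r4
c7: i10&i11 sll;or  2-wide
c8: i12 add  tail

ISSUED = 7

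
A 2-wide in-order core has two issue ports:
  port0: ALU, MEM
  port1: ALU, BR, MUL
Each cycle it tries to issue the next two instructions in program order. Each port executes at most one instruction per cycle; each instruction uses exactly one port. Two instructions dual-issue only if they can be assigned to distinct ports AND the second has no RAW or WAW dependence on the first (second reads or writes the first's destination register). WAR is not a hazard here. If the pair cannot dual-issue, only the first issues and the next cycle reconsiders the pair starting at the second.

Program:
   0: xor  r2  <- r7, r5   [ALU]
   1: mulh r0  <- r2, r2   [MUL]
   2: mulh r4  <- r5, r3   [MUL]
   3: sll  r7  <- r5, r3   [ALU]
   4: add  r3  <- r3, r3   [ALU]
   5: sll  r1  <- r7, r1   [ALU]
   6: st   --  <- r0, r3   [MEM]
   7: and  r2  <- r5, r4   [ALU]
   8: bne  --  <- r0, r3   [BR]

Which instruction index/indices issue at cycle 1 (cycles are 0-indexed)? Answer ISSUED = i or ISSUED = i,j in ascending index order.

  cy0 -> i0 (xor) RAW r2
  cy1 -> i1 (mulh) no-port MUL/MUL
  cy2 -> i2,i3 (mulh sll) 2-wide
  cy3 -> i4,i5 (add sll) 2-wide
  cy4 -> i6,i7 (st and) 2-wide
  cy5 -> i8 (bne) tail

ISSUED = 1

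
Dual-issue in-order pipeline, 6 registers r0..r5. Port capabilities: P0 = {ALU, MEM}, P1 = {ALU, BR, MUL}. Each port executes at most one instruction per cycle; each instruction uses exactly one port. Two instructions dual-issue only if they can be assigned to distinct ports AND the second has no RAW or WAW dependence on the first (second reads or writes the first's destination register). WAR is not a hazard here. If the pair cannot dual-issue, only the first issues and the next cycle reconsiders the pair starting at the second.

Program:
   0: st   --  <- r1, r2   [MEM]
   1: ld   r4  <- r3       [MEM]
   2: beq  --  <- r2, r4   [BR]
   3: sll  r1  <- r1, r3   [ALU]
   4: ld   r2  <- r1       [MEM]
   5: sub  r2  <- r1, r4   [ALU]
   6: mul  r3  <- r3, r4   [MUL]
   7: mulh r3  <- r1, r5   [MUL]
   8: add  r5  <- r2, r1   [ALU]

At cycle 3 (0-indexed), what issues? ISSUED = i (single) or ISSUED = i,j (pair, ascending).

t=0 i0:st ; no-port MEM/MEM
t=1 i1:ld ; RAW r4
t=2 i2&i3:beq/sll ; 2-wide
t=3 i4:ld ; WAW r2
t=4 i5&i6:sub/mul ; 2-wide
t=5 i7&i8:mulh/add ; 2-wide

ISSUED = 4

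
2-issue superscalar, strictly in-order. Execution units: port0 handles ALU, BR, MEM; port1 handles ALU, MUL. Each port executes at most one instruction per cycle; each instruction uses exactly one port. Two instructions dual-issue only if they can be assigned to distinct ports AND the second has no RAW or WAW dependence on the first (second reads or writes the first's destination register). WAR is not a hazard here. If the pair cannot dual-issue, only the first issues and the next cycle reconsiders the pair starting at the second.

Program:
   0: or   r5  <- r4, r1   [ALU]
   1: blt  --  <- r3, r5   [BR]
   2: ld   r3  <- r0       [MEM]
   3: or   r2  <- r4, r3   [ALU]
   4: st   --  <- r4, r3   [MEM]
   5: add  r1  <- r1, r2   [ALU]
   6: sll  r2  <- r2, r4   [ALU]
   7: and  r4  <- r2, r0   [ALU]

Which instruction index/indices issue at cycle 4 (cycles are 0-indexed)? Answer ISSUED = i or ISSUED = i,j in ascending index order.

ISSUED = 5,6

#0 head=0: or i0 RAW r5
#1 head=1: blt i1 no-port BR/MEM
#2 head=2: ld i2 RAW r3
#3 head=3: or+st i3,i4 pair
#4 head=5: add+sll i5,i6 pair
#5 head=7: and i7 tail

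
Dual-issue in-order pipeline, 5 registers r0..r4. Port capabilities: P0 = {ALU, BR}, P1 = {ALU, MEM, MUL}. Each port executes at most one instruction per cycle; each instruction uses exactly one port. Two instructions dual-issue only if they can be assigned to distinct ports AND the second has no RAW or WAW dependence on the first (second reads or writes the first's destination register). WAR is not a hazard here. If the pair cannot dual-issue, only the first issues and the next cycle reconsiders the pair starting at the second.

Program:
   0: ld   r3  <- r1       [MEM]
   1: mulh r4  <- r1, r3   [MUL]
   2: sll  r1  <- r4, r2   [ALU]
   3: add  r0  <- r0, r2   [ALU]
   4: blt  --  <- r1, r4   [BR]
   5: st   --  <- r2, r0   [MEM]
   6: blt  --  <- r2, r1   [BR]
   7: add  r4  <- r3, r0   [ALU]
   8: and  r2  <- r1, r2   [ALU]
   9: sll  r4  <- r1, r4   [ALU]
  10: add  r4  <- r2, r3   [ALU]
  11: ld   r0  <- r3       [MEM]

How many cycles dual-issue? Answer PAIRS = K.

PAIRS = 5

  cy0 -> i0 (ld) no-port MEM/MUL
  cy1 -> i1 (mulh) RAW r4
  cy2 -> i2,i3 (sll/add) pair
  cy3 -> i4,i5 (blt/st) pair
  cy4 -> i6,i7 (blt/add) pair
  cy5 -> i8,i9 (and/sll) pair
  cy6 -> i10,i11 (add/ld) pair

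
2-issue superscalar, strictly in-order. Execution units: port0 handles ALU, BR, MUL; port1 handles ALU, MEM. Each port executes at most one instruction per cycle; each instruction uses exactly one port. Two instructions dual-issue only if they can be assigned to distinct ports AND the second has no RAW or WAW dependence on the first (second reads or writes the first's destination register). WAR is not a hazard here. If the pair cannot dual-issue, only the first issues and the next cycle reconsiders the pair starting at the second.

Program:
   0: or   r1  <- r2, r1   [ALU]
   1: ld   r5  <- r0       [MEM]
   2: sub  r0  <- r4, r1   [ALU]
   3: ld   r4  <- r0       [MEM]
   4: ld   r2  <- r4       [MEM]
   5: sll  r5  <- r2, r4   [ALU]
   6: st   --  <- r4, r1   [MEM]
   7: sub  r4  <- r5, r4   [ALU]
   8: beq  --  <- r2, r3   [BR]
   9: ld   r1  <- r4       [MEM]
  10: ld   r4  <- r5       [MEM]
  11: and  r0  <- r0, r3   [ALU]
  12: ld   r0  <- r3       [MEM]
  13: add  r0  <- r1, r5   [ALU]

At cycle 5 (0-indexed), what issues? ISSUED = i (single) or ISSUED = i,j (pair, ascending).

#0 head=0: or.ALU/ld.MEM i0,i1 2-wide
#1 head=2: sub.ALU i2 RAW r0
#2 head=3: ld.MEM i3 no-port MEM/MEM
#3 head=4: ld.MEM i4 RAW r2
#4 head=5: sll.ALU/st.MEM i5,i6 2-wide
#5 head=7: sub.ALU/beq.BR i7,i8 2-wide
#6 head=9: ld.MEM i9 no-port MEM/MEM
#7 head=10: ld.MEM/and.ALU i10,i11 2-wide
#8 head=12: ld.MEM i12 WAW r0
#9 head=13: add.ALU i13 tail

ISSUED = 7,8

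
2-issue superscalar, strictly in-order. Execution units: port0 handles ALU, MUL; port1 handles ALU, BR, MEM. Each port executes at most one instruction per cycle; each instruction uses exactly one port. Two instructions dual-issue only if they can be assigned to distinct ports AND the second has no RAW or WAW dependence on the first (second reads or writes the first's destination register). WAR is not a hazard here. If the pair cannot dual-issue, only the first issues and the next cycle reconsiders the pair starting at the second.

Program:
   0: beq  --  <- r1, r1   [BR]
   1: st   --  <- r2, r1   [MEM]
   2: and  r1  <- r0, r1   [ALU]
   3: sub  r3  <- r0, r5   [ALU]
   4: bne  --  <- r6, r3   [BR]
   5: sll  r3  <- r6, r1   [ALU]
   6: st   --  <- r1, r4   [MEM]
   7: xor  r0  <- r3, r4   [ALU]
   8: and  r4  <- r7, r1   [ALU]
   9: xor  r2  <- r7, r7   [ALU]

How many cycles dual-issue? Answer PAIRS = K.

PAIRS = 4

t=0 i0:beq ; no-port BR/MEM
t=1 i1,i2:st;and ; pair
t=2 i3:sub ; RAW r3
t=3 i4,i5:bne;sll ; pair
t=4 i6,i7:st;xor ; pair
t=5 i8,i9:and;xor ; pair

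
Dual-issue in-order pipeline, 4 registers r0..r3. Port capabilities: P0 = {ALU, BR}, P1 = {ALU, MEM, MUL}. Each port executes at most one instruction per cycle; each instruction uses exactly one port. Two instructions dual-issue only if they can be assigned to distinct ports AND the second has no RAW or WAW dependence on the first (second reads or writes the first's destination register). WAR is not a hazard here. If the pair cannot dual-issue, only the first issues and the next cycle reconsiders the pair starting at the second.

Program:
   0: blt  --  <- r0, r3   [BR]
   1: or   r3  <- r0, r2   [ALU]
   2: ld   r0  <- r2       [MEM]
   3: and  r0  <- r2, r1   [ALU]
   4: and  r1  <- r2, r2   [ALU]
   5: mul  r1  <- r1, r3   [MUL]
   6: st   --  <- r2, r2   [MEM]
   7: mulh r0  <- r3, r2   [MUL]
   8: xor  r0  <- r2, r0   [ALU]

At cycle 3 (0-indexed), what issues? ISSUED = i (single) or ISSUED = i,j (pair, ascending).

ISSUED = 5

  cy0 -> i0/i1 (blt.BR/or.ALU) pair
  cy1 -> i2 (ld.MEM) WAW r0
  cy2 -> i3/i4 (and.ALU/and.ALU) pair
  cy3 -> i5 (mul.MUL) no-port MUL/MEM
  cy4 -> i6 (st.MEM) no-port MEM/MUL
  cy5 -> i7 (mulh.MUL) RAW+WAW r0
  cy6 -> i8 (xor.ALU) tail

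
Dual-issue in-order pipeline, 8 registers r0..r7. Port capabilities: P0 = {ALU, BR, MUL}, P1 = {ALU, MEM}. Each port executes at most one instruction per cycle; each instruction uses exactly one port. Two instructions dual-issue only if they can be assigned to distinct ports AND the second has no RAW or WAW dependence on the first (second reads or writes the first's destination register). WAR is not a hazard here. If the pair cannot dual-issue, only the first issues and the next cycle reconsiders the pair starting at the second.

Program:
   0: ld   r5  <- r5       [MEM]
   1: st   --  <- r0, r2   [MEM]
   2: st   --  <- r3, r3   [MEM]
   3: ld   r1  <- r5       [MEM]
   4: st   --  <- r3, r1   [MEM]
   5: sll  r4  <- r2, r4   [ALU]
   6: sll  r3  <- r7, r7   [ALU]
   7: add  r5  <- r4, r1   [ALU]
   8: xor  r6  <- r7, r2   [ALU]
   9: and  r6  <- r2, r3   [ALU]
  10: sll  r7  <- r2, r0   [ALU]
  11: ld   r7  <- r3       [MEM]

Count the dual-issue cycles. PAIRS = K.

PAIRS = 3

c0: i0 ld  no-port MEM/MEM
c1: i1 st  no-port MEM/MEM
c2: i2 st  no-port MEM/MEM
c3: i3 ld  no-port MEM/MEM
c4: i4,i5 st sll  2-wide
c5: i6,i7 sll add  2-wide
c6: i8 xor  WAW r6
c7: i9,i10 and sll  2-wide
c8: i11 ld  tail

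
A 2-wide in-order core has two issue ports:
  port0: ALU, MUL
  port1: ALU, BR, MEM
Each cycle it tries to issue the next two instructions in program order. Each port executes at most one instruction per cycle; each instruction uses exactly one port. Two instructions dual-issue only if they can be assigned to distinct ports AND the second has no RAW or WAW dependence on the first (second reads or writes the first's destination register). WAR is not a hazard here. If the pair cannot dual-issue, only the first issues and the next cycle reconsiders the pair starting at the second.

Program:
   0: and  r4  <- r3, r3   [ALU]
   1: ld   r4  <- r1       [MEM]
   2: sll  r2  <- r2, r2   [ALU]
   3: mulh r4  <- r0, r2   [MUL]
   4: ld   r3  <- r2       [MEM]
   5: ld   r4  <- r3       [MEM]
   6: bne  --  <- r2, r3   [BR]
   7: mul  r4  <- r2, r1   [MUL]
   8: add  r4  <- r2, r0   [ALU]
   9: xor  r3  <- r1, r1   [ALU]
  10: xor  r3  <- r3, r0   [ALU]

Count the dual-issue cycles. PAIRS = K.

PAIRS = 4

t=0 i0:and ; WAW r4
t=1 i1/i2:ld;sll ; dual
t=2 i3/i4:mulh;ld ; dual
t=3 i5:ld ; no-port MEM/BR
t=4 i6/i7:bne;mul ; dual
t=5 i8/i9:add;xor ; dual
t=6 i10:xor ; tail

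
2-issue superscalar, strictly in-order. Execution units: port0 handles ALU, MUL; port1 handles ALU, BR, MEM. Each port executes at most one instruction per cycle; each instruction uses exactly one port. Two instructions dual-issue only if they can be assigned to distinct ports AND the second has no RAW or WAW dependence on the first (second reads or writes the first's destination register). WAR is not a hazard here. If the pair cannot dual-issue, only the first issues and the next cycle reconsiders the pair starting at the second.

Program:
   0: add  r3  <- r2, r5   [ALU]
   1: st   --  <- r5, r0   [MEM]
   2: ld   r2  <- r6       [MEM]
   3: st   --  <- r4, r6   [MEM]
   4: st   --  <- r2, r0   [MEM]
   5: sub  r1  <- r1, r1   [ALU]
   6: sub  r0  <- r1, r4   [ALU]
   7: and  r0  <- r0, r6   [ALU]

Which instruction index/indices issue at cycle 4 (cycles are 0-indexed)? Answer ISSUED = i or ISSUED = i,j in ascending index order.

ISSUED = 6

0. add.ALU st.MEM @i0/i1  | pair
1. ld.MEM @i2  | no-port MEM/MEM
2. st.MEM @i3  | no-port MEM/MEM
3. st.MEM sub.ALU @i4/i5  | pair
4. sub.ALU @i6  | RAW+WAW r0
5. and.ALU @i7  | tail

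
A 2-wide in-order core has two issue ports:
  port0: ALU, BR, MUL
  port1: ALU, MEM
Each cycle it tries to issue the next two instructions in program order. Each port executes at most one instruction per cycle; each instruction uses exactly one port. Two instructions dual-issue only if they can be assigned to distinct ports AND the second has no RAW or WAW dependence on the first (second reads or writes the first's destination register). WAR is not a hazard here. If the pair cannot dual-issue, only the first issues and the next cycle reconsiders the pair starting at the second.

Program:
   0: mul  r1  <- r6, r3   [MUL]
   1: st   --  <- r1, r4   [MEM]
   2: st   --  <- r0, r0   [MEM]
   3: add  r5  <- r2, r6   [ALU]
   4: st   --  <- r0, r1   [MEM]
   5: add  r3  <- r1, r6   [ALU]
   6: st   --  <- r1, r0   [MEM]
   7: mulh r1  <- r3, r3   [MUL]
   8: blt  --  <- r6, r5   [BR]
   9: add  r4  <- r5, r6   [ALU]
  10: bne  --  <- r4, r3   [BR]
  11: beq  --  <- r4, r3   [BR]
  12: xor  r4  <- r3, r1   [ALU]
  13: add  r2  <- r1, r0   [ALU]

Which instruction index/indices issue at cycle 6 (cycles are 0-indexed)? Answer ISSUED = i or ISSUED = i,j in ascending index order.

ISSUED = 10

[0] i0  mul  -- RAW r1
[1] i1  st  -- no-port MEM/MEM
[2] i2,i3  st add  -- dual
[3] i4,i5  st add  -- dual
[4] i6,i7  st mulh  -- dual
[5] i8,i9  blt add  -- dual
[6] i10  bne  -- no-port BR/BR
[7] i11,i12  beq xor  -- dual
[8] i13  add  -- tail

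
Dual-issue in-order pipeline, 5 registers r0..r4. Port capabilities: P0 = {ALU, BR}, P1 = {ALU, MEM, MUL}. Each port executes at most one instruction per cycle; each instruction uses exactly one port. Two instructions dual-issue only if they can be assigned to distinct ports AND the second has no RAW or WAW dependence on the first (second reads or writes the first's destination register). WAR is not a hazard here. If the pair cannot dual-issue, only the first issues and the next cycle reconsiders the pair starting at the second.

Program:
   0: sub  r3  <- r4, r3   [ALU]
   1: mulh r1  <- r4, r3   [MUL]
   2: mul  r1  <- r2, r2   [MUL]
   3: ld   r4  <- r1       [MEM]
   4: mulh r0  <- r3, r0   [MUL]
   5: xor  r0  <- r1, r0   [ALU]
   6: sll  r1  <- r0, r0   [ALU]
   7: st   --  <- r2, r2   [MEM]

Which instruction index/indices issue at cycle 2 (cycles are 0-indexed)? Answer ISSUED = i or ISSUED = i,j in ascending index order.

[0] i0  sub  -- RAW r3
[1] i1  mulh  -- no-port MUL/MUL
[2] i2  mul  -- no-port MUL/MEM
[3] i3  ld  -- no-port MEM/MUL
[4] i4  mulh  -- RAW+WAW r0
[5] i5  xor  -- RAW r0
[6] i6,i7  sll st  -- dual

ISSUED = 2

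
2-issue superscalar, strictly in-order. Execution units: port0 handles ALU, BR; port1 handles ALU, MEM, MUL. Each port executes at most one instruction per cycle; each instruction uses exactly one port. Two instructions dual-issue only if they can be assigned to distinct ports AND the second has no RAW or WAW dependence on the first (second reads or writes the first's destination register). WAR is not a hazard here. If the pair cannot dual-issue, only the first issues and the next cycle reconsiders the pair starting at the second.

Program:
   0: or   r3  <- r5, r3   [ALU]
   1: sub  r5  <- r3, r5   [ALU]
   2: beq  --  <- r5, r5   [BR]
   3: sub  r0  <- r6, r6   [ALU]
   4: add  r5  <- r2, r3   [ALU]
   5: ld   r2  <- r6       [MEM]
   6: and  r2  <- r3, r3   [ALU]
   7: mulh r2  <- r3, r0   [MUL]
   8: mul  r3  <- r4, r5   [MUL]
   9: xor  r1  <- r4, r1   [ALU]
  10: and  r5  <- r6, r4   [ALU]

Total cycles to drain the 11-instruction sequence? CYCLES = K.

  cy0 -> i0 (or.ALU) RAW r3
  cy1 -> i1 (sub.ALU) RAW r5
  cy2 -> i2+i3 (beq.BR sub.ALU) 2-wide
  cy3 -> i4+i5 (add.ALU ld.MEM) 2-wide
  cy4 -> i6 (and.ALU) WAW r2
  cy5 -> i7 (mulh.MUL) no-port MUL/MUL
  cy6 -> i8+i9 (mul.MUL xor.ALU) 2-wide
  cy7 -> i10 (and.ALU) tail

CYCLES = 8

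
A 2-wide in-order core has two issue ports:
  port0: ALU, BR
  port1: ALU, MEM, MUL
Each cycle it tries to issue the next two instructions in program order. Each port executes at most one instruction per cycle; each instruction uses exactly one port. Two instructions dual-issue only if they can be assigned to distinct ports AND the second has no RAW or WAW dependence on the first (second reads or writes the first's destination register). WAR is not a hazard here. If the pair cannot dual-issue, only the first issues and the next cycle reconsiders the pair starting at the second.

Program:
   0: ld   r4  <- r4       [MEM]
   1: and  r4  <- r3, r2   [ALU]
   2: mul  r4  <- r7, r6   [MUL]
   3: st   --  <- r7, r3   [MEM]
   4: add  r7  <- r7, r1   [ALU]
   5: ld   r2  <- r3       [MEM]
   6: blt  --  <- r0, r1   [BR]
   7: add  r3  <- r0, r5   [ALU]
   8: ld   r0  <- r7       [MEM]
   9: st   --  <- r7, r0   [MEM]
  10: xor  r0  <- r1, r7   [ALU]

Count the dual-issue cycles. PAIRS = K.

t=0 i0:ld ; WAW r4
t=1 i1:and ; WAW r4
t=2 i2:mul ; no-port MUL/MEM
t=3 i3+i4:st+add ; pair
t=4 i5+i6:ld+blt ; pair
t=5 i7+i8:add+ld ; pair
t=6 i9+i10:st+xor ; pair

PAIRS = 4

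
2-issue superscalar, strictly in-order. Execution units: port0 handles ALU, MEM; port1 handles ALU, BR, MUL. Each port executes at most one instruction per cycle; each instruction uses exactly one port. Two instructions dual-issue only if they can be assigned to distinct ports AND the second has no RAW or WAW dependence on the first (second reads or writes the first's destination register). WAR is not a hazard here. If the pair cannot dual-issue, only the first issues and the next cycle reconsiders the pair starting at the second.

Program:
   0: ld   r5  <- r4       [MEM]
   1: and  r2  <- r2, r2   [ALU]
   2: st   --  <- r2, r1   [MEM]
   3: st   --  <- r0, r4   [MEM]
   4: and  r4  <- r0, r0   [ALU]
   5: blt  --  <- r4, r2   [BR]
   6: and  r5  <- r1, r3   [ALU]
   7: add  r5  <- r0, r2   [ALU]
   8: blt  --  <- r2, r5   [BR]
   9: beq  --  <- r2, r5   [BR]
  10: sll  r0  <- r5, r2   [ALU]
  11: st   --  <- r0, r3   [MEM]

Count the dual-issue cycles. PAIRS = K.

[0] i0/i1  ld.MEM+and.ALU  -- dual
[1] i2  st.MEM  -- no-port MEM/MEM
[2] i3/i4  st.MEM+and.ALU  -- dual
[3] i5/i6  blt.BR+and.ALU  -- dual
[4] i7  add.ALU  -- RAW r5
[5] i8  blt.BR  -- no-port BR/BR
[6] i9/i10  beq.BR+sll.ALU  -- dual
[7] i11  st.MEM  -- tail

PAIRS = 4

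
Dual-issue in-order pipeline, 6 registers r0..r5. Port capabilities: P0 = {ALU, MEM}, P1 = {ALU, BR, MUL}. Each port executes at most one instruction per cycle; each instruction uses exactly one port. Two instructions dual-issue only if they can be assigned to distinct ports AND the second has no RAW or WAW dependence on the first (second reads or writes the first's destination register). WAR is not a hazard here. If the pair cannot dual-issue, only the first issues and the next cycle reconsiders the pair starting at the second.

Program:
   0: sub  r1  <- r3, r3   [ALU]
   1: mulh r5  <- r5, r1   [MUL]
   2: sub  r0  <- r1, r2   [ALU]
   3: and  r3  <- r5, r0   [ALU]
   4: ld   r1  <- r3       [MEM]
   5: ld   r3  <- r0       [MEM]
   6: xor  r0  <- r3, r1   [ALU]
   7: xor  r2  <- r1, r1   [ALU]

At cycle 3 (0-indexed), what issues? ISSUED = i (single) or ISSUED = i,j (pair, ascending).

[0] i0  sub  -- RAW r1
[1] i1,i2  mulh sub  -- dual
[2] i3  and  -- RAW r3
[3] i4  ld  -- no-port MEM/MEM
[4] i5  ld  -- RAW r3
[5] i6,i7  xor xor  -- dual

ISSUED = 4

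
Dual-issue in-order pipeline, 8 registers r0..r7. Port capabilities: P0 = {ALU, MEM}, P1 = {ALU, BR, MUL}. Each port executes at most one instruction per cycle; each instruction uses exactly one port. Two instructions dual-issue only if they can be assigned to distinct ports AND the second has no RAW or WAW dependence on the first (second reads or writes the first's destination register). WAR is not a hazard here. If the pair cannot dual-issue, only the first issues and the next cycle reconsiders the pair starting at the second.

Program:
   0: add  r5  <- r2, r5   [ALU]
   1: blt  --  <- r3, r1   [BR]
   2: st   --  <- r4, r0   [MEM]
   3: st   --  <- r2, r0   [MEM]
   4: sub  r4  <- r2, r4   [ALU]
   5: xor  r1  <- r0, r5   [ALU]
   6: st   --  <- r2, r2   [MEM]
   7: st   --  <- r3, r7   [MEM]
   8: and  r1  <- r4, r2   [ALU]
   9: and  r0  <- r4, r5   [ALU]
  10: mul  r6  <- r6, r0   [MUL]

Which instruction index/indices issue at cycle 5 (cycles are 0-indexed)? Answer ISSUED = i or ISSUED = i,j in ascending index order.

[0] i0,i1  add+blt  -- dual
[1] i2  st  -- no-port MEM/MEM
[2] i3,i4  st+sub  -- dual
[3] i5,i6  xor+st  -- dual
[4] i7,i8  st+and  -- dual
[5] i9  and  -- RAW r0
[6] i10  mul  -- tail

ISSUED = 9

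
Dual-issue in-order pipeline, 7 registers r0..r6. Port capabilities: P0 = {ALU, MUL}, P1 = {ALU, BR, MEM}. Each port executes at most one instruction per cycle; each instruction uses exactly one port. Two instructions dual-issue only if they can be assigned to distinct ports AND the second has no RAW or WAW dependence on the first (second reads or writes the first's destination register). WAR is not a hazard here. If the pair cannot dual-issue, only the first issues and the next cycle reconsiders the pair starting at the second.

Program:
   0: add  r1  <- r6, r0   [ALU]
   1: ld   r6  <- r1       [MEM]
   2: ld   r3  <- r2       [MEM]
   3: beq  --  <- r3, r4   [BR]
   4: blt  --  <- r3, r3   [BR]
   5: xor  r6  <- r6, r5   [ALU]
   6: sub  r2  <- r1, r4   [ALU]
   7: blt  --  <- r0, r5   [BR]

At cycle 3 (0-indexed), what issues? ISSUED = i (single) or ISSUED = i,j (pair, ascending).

c0: i0 add.ALU  RAW r1
c1: i1 ld.MEM  no-port MEM/MEM
c2: i2 ld.MEM  no-port MEM/BR
c3: i3 beq.BR  no-port BR/BR
c4: i4+i5 blt.BR/xor.ALU  pair
c5: i6+i7 sub.ALU/blt.BR  pair

ISSUED = 3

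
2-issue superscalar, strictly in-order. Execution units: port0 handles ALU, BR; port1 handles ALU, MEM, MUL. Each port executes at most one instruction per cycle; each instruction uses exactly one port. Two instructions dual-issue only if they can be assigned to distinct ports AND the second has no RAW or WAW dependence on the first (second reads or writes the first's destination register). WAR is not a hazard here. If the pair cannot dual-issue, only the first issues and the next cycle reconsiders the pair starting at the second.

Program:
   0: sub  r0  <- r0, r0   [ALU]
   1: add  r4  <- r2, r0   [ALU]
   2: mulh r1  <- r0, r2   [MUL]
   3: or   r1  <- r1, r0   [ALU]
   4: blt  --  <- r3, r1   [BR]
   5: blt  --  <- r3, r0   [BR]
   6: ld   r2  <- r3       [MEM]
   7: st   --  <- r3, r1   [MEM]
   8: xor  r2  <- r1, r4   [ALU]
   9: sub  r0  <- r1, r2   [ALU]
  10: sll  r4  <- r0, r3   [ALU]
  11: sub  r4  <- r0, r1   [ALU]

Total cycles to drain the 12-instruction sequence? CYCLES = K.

t=0 i0:sub ; RAW r0
t=1 i1,i2:add+mulh ; dual
t=2 i3:or ; RAW r1
t=3 i4:blt ; no-port BR/BR
t=4 i5,i6:blt+ld ; dual
t=5 i7,i8:st+xor ; dual
t=6 i9:sub ; RAW r0
t=7 i10:sll ; WAW r4
t=8 i11:sub ; tail

CYCLES = 9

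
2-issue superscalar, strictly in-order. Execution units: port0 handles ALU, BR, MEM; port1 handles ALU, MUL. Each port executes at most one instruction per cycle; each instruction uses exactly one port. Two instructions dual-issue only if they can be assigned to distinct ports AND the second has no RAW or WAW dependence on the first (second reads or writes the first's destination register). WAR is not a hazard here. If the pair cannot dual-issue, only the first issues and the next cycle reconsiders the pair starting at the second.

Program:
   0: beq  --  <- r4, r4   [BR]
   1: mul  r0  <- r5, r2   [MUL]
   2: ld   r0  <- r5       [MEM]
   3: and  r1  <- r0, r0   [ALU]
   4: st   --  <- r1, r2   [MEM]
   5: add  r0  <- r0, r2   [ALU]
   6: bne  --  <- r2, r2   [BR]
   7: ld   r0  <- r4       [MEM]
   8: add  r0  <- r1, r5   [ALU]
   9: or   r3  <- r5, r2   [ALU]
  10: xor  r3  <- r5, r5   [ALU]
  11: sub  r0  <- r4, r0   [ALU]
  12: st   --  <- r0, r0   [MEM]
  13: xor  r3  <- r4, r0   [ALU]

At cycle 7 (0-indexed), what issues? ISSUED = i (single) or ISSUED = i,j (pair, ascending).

[0] i0,i1  beq.BR mul.MUL  -- 2-wide
[1] i2  ld.MEM  -- RAW r0
[2] i3  and.ALU  -- RAW r1
[3] i4,i5  st.MEM add.ALU  -- 2-wide
[4] i6  bne.BR  -- no-port BR/MEM
[5] i7  ld.MEM  -- WAW r0
[6] i8,i9  add.ALU or.ALU  -- 2-wide
[7] i10,i11  xor.ALU sub.ALU  -- 2-wide
[8] i12,i13  st.MEM xor.ALU  -- 2-wide

ISSUED = 10,11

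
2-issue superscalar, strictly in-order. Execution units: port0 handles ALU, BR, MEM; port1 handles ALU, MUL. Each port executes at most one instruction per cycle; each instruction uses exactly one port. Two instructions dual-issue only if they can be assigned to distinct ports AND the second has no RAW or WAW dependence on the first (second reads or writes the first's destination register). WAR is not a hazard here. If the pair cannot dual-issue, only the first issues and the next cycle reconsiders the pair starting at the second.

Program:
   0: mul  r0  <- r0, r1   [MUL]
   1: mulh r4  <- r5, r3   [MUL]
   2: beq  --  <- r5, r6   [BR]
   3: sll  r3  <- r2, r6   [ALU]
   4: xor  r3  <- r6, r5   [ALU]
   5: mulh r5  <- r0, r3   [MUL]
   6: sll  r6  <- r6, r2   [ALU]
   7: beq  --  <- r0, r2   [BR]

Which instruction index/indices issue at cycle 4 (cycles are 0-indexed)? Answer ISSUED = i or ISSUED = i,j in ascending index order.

ISSUED = 5,6

[0] i0  mul  -- no-port MUL/MUL
[1] i1+i2  mulh/beq  -- dual
[2] i3  sll  -- WAW r3
[3] i4  xor  -- RAW r3
[4] i5+i6  mulh/sll  -- dual
[5] i7  beq  -- tail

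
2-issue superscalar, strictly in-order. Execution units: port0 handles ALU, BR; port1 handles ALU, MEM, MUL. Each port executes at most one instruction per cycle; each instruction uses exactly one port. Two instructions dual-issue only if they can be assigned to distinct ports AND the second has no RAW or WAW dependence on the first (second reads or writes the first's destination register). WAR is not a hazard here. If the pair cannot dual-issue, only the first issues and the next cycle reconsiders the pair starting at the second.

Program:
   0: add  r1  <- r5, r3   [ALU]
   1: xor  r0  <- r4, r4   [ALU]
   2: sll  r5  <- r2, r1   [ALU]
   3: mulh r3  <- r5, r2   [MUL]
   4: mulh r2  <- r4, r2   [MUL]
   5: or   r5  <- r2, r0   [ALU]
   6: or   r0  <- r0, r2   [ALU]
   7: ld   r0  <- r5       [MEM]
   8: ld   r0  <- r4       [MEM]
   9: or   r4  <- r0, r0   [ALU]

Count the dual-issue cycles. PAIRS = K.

PAIRS = 2

0. add+xor @i0+i1  | dual
1. sll @i2  | RAW r5
2. mulh @i3  | no-port MUL/MUL
3. mulh @i4  | RAW r2
4. or+or @i5+i6  | dual
5. ld @i7  | no-port MEM/MEM
6. ld @i8  | RAW r0
7. or @i9  | tail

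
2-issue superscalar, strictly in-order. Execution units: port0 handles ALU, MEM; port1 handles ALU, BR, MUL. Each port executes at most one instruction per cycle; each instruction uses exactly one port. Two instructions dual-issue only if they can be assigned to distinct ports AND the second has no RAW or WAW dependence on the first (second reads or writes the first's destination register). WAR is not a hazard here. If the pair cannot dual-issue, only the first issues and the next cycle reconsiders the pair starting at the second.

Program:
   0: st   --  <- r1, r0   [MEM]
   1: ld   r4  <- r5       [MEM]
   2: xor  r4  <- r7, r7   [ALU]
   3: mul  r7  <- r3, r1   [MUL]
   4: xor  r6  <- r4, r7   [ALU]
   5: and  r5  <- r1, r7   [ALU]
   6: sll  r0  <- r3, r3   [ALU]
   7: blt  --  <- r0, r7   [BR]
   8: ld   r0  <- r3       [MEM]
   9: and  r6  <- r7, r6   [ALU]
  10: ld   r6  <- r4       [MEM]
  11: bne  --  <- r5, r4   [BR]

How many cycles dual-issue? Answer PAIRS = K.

[0] i0  st  -- no-port MEM/MEM
[1] i1  ld  -- WAW r4
[2] i2&i3  xor mul  -- pair
[3] i4&i5  xor and  -- pair
[4] i6  sll  -- RAW r0
[5] i7&i8  blt ld  -- pair
[6] i9  and  -- WAW r6
[7] i10&i11  ld bne  -- pair

PAIRS = 4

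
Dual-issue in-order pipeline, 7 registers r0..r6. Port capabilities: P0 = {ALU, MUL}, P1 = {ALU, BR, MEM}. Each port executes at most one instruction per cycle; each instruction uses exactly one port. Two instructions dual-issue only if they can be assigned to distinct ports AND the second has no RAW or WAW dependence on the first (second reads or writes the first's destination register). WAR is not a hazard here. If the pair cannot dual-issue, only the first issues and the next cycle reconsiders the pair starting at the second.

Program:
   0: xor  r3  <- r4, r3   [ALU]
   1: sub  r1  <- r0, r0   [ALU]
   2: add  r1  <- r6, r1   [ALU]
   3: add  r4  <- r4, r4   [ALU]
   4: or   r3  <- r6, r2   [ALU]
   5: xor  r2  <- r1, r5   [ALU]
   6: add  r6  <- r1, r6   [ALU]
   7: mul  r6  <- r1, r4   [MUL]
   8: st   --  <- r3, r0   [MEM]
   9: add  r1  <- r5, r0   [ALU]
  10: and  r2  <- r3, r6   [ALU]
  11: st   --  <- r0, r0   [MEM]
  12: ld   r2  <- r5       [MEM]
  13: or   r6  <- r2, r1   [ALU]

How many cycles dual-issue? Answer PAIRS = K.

[0] i0,i1  xor.ALU+sub.ALU  -- 2-wide
[1] i2,i3  add.ALU+add.ALU  -- 2-wide
[2] i4,i5  or.ALU+xor.ALU  -- 2-wide
[3] i6  add.ALU  -- WAW r6
[4] i7,i8  mul.MUL+st.MEM  -- 2-wide
[5] i9,i10  add.ALU+and.ALU  -- 2-wide
[6] i11  st.MEM  -- no-port MEM/MEM
[7] i12  ld.MEM  -- RAW r2
[8] i13  or.ALU  -- tail

PAIRS = 5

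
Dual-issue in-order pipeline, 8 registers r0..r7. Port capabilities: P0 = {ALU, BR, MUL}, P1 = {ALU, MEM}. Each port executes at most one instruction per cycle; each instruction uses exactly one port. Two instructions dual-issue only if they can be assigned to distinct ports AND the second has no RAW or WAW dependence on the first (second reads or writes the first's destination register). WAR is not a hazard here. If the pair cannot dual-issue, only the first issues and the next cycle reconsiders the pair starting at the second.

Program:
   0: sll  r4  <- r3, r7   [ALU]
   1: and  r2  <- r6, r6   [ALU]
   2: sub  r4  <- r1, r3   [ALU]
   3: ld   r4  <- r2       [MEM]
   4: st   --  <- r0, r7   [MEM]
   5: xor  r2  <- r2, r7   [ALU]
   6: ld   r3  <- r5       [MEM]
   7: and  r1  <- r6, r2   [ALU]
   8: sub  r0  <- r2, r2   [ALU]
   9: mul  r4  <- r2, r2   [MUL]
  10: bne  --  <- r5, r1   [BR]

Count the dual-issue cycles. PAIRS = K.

[0] i0/i1  sll and  -- pair
[1] i2  sub  -- WAW r4
[2] i3  ld  -- no-port MEM/MEM
[3] i4/i5  st xor  -- pair
[4] i6/i7  ld and  -- pair
[5] i8/i9  sub mul  -- pair
[6] i10  bne  -- tail

PAIRS = 4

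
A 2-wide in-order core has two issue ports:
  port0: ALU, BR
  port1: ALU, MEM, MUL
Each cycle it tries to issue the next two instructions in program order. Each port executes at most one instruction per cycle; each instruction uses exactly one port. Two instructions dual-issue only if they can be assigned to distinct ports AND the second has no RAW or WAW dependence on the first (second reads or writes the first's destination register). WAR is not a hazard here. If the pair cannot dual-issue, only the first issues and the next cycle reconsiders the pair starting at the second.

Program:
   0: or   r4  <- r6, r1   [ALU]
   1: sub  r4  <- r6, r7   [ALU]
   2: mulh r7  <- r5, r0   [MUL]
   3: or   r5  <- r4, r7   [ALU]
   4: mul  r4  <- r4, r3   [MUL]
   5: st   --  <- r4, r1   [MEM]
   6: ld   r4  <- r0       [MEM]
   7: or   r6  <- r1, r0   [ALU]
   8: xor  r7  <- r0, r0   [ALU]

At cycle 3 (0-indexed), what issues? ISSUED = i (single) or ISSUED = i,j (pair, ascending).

0. or @i0  | WAW r4
1. sub/mulh @i1&i2  | dual
2. or/mul @i3&i4  | dual
3. st @i5  | no-port MEM/MEM
4. ld/or @i6&i7  | dual
5. xor @i8  | tail

ISSUED = 5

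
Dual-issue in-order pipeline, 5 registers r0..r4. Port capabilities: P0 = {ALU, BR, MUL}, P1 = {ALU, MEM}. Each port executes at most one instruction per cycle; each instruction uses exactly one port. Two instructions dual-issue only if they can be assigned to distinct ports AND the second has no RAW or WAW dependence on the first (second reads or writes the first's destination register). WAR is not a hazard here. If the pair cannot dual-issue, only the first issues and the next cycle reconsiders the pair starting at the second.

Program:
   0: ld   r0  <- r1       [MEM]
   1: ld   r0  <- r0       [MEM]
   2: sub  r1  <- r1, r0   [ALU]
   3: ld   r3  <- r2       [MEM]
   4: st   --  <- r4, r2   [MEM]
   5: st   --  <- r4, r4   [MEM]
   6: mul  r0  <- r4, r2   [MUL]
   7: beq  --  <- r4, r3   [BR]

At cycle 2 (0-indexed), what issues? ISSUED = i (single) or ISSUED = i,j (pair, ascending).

ISSUED = 2,3

  cy0 -> i0 (ld.MEM) no-port MEM/MEM
  cy1 -> i1 (ld.MEM) RAW r0
  cy2 -> i2&i3 (sub.ALU;ld.MEM) dual
  cy3 -> i4 (st.MEM) no-port MEM/MEM
  cy4 -> i5&i6 (st.MEM;mul.MUL) dual
  cy5 -> i7 (beq.BR) tail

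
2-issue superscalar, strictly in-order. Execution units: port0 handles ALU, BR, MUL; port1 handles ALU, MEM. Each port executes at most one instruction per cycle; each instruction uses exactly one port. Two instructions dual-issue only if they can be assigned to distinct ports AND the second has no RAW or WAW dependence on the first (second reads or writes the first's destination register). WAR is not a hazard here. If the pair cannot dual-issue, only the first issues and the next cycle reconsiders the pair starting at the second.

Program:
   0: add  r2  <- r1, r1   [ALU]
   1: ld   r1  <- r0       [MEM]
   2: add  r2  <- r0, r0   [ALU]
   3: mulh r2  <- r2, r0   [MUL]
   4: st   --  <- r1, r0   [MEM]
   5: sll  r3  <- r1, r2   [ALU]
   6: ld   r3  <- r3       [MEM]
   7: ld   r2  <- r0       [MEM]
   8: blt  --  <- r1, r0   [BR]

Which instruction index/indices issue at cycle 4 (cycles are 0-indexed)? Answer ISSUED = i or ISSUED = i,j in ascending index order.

ISSUED = 6

t=0 i0&i1:add.ALU;ld.MEM ; 2-wide
t=1 i2:add.ALU ; RAW+WAW r2
t=2 i3&i4:mulh.MUL;st.MEM ; 2-wide
t=3 i5:sll.ALU ; RAW+WAW r3
t=4 i6:ld.MEM ; no-port MEM/MEM
t=5 i7&i8:ld.MEM;blt.BR ; 2-wide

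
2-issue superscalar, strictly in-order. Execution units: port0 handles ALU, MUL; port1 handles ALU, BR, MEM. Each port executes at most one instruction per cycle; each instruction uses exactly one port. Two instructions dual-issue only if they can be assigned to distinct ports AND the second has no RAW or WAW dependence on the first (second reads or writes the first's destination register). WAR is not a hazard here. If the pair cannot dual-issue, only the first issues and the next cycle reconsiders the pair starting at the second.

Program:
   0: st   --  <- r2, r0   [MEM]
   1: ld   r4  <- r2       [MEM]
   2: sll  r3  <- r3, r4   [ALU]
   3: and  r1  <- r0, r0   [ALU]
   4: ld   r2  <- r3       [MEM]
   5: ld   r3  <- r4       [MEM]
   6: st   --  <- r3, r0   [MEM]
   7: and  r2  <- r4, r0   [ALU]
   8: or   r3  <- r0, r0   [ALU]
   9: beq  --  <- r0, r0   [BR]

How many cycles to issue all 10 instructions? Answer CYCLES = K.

CYCLES = 7

#0 head=0: st i0 no-port MEM/MEM
#1 head=1: ld i1 RAW r4
#2 head=2: sll and i2+i3 pair
#3 head=4: ld i4 no-port MEM/MEM
#4 head=5: ld i5 no-port MEM/MEM
#5 head=6: st and i6+i7 pair
#6 head=8: or beq i8+i9 pair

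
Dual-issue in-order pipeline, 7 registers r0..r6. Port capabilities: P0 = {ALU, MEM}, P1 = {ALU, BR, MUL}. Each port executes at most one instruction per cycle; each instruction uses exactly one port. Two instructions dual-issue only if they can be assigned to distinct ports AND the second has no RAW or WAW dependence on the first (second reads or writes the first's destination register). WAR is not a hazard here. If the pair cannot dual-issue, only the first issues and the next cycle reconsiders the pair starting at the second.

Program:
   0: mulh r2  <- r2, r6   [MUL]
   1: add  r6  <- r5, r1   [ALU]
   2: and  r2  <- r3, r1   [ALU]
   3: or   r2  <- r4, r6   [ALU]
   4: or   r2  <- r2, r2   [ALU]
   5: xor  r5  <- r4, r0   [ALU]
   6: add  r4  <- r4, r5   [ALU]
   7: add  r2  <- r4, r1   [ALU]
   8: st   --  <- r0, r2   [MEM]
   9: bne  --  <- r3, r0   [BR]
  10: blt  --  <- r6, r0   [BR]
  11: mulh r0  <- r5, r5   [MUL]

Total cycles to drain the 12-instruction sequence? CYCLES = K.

c0: i0/i1 mulh;add  pair
c1: i2 and  WAW r2
c2: i3 or  RAW+WAW r2
c3: i4/i5 or;xor  pair
c4: i6 add  RAW r4
c5: i7 add  RAW r2
c6: i8/i9 st;bne  pair
c7: i10 blt  no-port BR/MUL
c8: i11 mulh  tail

CYCLES = 9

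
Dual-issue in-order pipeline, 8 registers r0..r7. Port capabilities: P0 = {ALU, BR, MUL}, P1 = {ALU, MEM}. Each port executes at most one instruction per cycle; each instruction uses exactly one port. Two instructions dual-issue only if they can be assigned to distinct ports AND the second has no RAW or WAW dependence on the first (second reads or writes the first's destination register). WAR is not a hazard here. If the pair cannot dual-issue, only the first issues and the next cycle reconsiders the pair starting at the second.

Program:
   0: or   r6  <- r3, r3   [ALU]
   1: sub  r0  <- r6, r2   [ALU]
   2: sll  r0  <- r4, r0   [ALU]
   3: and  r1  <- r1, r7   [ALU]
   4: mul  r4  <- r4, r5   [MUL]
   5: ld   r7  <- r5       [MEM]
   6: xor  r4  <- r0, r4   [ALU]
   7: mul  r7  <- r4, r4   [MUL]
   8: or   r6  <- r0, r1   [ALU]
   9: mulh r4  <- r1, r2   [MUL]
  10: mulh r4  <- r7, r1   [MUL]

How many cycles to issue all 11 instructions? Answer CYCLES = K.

[0] i0  or  -- RAW r6
[1] i1  sub  -- RAW+WAW r0
[2] i2/i3  sll;and  -- 2-wide
[3] i4/i5  mul;ld  -- 2-wide
[4] i6  xor  -- RAW r4
[5] i7/i8  mul;or  -- 2-wide
[6] i9  mulh  -- no-port MUL/MUL
[7] i10  mulh  -- tail

CYCLES = 8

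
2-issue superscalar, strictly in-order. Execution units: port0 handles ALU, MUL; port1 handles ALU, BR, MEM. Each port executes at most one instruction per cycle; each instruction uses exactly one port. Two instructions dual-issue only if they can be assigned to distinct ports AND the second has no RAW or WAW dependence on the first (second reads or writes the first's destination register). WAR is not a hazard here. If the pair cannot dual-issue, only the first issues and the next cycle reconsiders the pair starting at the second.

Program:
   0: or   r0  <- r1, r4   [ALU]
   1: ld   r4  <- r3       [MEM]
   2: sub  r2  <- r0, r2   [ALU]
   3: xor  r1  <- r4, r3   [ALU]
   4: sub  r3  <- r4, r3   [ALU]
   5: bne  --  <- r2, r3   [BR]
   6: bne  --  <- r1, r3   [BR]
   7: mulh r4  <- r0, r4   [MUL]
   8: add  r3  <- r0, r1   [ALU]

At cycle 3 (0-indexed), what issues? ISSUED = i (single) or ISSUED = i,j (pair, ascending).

[0] i0+i1  or.ALU+ld.MEM  -- 2-wide
[1] i2+i3  sub.ALU+xor.ALU  -- 2-wide
[2] i4  sub.ALU  -- RAW r3
[3] i5  bne.BR  -- no-port BR/BR
[4] i6+i7  bne.BR+mulh.MUL  -- 2-wide
[5] i8  add.ALU  -- tail

ISSUED = 5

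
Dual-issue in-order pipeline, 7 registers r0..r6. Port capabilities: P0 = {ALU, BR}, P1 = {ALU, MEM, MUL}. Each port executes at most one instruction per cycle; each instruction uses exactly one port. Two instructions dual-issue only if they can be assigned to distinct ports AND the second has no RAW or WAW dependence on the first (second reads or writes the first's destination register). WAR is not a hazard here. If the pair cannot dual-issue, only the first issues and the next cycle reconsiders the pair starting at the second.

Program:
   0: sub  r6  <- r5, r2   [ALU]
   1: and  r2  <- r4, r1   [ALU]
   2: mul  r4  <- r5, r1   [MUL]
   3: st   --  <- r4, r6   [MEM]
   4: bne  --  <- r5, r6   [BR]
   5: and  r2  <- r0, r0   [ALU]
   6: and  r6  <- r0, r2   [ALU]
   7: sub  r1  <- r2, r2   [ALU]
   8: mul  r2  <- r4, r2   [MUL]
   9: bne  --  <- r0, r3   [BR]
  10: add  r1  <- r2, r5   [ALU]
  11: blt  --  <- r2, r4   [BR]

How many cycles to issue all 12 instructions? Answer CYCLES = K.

CYCLES = 7

t=0 i0,i1:sub and ; 2-wide
t=1 i2:mul ; no-port MUL/MEM
t=2 i3,i4:st bne ; 2-wide
t=3 i5:and ; RAW r2
t=4 i6,i7:and sub ; 2-wide
t=5 i8,i9:mul bne ; 2-wide
t=6 i10,i11:add blt ; 2-wide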